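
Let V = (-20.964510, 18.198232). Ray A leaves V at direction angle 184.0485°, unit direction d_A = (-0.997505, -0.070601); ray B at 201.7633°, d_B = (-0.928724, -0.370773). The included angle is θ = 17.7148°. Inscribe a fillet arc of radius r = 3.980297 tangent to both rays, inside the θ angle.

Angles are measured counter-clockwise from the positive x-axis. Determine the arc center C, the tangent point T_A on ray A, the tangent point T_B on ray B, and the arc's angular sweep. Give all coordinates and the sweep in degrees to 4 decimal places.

center=(-46.1616,12.4246) T_A=(-46.4427,16.3950) T_B=(-44.6859,8.7280) sweep=162.2852

bisector direction at 192.9059° = (-0.974738,-0.223350)
center distance |VC| = r/sin(θ/2) = 3.980297/sin(8.8574°) = 25.850149
C = V + |VC|·bis = (-46.1616,12.4246)
T_A = V + ((C−V)·d_A)·d_A = V + 25.5419·d_A = (-46.4427,16.3950)
T_B = V + ((C−V)·d_B)·d_B = V + 25.5419·d_B = (-44.6859,8.7280)
sweep = 180° − θ = 162.2852°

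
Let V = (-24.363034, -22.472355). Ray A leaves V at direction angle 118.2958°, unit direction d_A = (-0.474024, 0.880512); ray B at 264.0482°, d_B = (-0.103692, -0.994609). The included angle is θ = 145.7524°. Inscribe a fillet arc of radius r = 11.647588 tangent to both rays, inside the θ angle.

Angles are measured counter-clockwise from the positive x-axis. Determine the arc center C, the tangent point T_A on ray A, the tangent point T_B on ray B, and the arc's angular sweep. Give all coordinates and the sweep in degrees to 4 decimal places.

bisector direction at 191.1720° = (-0.981050,-0.193755)
center distance |VC| = r/sin(θ/2) = 11.647588/sin(72.8762°) = 12.187866
C = V + |VC|·bis = (-36.3199,-24.8338)
T_A = V + ((C−V)·d_A)·d_A = V + 3.5886·d_A = (-26.0641,-19.3126)
T_B = V + ((C−V)·d_B)·d_B = V + 3.5886·d_B = (-24.7351,-26.0416)
sweep = 180° − θ = 34.2476°

center=(-36.3199,-24.8338) T_A=(-26.0641,-19.3126) T_B=(-24.7351,-26.0416) sweep=34.2476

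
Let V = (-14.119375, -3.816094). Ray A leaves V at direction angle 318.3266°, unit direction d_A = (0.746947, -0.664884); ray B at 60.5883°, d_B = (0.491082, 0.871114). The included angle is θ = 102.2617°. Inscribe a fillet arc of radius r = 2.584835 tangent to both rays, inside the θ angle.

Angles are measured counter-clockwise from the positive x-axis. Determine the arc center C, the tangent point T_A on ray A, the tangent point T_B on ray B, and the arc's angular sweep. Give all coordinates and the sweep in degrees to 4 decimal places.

center=(-10.8446,-3.2706) T_A=(-12.5632,-5.2013) T_B=(-13.0963,-2.0012) sweep=77.7383

bisector direction at 9.4574° = (0.986408,0.164315)
center distance |VC| = r/sin(θ/2) = 2.584835/sin(51.1309°) = 3.319930
C = V + |VC|·bis = (-10.8446,-3.2706)
T_A = V + ((C−V)·d_A)·d_A = V + 2.0834·d_A = (-12.5632,-5.2013)
T_B = V + ((C−V)·d_B)·d_B = V + 2.0834·d_B = (-13.0963,-2.0012)
sweep = 180° − θ = 77.7383°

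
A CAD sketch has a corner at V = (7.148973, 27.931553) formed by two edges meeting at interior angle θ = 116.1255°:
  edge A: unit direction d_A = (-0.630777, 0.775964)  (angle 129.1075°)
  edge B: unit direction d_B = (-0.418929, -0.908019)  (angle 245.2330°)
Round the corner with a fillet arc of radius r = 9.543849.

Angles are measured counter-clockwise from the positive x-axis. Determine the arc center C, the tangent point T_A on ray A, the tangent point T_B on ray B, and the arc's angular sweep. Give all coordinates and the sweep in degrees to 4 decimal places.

bisector direction at 187.1702° = (-0.992180,-0.124818)
center distance |VC| = r/sin(θ/2) = 9.543849/sin(58.0628°) = 11.246211
C = V + |VC|·bis = (-4.0093,26.5278)
T_A = V + ((C−V)·d_A)·d_A = V + 5.9491·d_A = (3.3964,32.5479)
T_B = V + ((C−V)·d_B)·d_B = V + 5.9491·d_B = (4.6567,22.5296)
sweep = 180° − θ = 63.8745°

center=(-4.0093,26.5278) T_A=(3.3964,32.5479) T_B=(4.6567,22.5296) sweep=63.8745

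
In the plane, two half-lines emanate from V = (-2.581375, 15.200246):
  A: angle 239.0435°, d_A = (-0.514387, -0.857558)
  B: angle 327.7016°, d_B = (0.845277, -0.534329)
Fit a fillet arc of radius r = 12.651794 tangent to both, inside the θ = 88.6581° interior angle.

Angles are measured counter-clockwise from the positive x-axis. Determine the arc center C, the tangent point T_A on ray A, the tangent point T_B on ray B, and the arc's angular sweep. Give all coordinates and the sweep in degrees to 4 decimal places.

bisector direction at 283.3725° = (0.231282,-0.972887)
center distance |VC| = r/sin(θ/2) = 12.651794/sin(44.3291°) = 18.105597
C = V + |VC|·bis = (1.6061,-2.4145)
T_A = V + ((C−V)·d_A)·d_A = V + 12.9516·d_A = (-9.2435,4.0935)
T_B = V + ((C−V)·d_B)·d_B = V + 12.9516·d_B = (8.3663,8.2798)
sweep = 180° − θ = 91.3419°

center=(1.6061,-2.4145) T_A=(-9.2435,4.0935) T_B=(8.3663,8.2798) sweep=91.3419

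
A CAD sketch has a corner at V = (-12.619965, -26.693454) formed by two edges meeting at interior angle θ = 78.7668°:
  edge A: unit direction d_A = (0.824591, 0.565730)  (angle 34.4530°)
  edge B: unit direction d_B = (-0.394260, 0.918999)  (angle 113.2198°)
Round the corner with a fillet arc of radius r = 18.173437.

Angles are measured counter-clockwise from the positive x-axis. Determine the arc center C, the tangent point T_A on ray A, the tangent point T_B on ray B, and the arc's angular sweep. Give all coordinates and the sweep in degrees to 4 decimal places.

bisector direction at 73.8364° = (0.278381,0.960471)
center distance |VC| = r/sin(θ/2) = 18.173437/sin(39.3834°) = 28.641840
C = V + |VC|·bis = (-4.6466,0.8162)
T_A = V + ((C−V)·d_A)·d_A = V + 22.1378·d_A = (5.6346,-14.1694)
T_B = V + ((C−V)·d_B)·d_B = V + 22.1378·d_B = (-21.3480,-6.3489)
sweep = 180° − θ = 101.2332°

center=(-4.6466,0.8162) T_A=(5.6346,-14.1694) T_B=(-21.3480,-6.3489) sweep=101.2332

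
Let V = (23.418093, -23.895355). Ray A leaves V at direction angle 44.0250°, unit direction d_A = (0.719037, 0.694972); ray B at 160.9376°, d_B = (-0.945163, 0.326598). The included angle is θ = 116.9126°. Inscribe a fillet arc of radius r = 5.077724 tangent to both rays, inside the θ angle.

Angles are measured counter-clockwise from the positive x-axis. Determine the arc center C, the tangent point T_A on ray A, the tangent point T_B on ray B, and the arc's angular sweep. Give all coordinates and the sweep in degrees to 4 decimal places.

center=(22.1304,-18.0781) T_A=(25.6593,-21.7292) T_B=(20.4721,-22.8774) sweep=63.0874

bisector direction at 102.4813° = (-0.216121,0.976367)
center distance |VC| = r/sin(θ/2) = 5.077724/sin(58.4563°) = 5.958082
C = V + |VC|·bis = (22.1304,-18.0781)
T_A = V + ((C−V)·d_A)·d_A = V + 3.1170·d_A = (25.6593,-21.7292)
T_B = V + ((C−V)·d_B)·d_B = V + 3.1170·d_B = (20.4721,-22.8774)
sweep = 180° − θ = 63.0874°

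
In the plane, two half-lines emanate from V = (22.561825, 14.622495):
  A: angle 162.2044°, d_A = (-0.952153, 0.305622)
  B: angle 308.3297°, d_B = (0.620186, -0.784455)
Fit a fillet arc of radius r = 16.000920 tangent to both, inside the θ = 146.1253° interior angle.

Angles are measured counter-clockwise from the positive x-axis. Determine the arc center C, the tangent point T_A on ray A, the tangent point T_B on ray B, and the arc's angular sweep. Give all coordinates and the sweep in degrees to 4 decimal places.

bisector direction at 235.2671° = (-0.569752,-0.821817)
center distance |VC| = r/sin(θ/2) = 16.000920/sin(73.0627°) = 16.726448
C = V + |VC|·bis = (13.0319,0.8764)
T_A = V + ((C−V)·d_A)·d_A = V + 4.8728·d_A = (17.9221,16.1117)
T_B = V + ((C−V)·d_B)·d_B = V + 4.8728·d_B = (25.5839,10.8000)
sweep = 180° − θ = 33.8747°

center=(13.0319,0.8764) T_A=(17.9221,16.1117) T_B=(25.5839,10.8000) sweep=33.8747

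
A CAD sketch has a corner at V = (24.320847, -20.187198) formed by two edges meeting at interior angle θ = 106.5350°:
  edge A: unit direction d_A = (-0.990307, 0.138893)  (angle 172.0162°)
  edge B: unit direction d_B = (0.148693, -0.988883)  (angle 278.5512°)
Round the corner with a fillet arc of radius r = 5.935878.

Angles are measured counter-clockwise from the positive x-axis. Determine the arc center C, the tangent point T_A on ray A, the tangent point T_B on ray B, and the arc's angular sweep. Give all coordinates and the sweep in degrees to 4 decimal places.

center=(19.1096,-25.4503) T_A=(19.9341,-19.5719) T_B=(24.9795,-24.5677) sweep=73.4650

bisector direction at 225.2837° = (-0.703597,-0.710599)
center distance |VC| = r/sin(θ/2) = 5.935878/sin(53.2675°) = 7.406548
C = V + |VC|·bis = (19.1096,-25.4503)
T_A = V + ((C−V)·d_A)·d_A = V + 4.4297·d_A = (19.9341,-19.5719)
T_B = V + ((C−V)·d_B)·d_B = V + 4.4297·d_B = (24.9795,-24.5677)
sweep = 180° − θ = 73.4650°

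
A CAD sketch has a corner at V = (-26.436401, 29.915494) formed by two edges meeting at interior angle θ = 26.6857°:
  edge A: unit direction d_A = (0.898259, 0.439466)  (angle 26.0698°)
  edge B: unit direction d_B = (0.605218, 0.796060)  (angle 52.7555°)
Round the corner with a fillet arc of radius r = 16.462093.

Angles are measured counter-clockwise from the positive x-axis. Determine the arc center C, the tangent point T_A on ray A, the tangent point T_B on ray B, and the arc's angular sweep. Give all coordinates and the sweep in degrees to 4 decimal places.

bisector direction at 39.4126° = (0.772593,0.634901)
center distance |VC| = r/sin(θ/2) = 16.462093/sin(13.3429°) = 71.333184
C = V + |VC|·bis = (28.6751,75.2050)
T_A = V + ((C−V)·d_A)·d_A = V + 69.4077·d_A = (35.9097,60.4178)
T_B = V + ((C−V)·d_B)·d_B = V + 69.4077·d_B = (15.5703,85.1682)
sweep = 180° − θ = 153.3143°

center=(28.6751,75.2050) T_A=(35.9097,60.4178) T_B=(15.5703,85.1682) sweep=153.3143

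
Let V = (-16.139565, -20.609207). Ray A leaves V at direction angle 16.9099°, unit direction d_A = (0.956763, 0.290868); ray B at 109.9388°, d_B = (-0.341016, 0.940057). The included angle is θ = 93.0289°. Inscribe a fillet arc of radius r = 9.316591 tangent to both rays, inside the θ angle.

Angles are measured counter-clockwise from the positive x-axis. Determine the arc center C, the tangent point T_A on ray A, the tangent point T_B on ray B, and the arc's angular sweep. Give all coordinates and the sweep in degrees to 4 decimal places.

center=(-10.3949,-9.1251) T_A=(-7.6850,-18.0389) T_B=(-19.1530,-12.3022) sweep=86.9711

bisector direction at 63.4243° = (0.447379,0.894344)
center distance |VC| = r/sin(θ/2) = 9.316591/sin(46.5144°) = 12.840765
C = V + |VC|·bis = (-10.3949,-9.1251)
T_A = V + ((C−V)·d_A)·d_A = V + 8.8367·d_A = (-7.6850,-18.0389)
T_B = V + ((C−V)·d_B)·d_B = V + 8.8367·d_B = (-19.1530,-12.3022)
sweep = 180° − θ = 86.9711°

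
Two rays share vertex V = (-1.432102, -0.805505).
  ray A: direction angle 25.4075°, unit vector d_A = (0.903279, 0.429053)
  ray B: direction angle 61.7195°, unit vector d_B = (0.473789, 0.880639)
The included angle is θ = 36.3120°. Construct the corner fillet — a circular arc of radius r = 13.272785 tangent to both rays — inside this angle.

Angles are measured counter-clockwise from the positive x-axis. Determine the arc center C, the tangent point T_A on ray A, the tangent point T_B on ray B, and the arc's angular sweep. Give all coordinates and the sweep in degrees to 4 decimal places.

bisector direction at 43.5635° = (0.724611,0.689158)
center distance |VC| = r/sin(θ/2) = 13.272785/sin(18.1560°) = 42.594863
C = V + |VC|·bis = (29.4326,28.5491)
T_A = V + ((C−V)·d_A)·d_A = V + 40.4741·d_A = (35.1273,16.5601)
T_B = V + ((C−V)·d_B)·d_B = V + 40.4741·d_B = (17.7441,34.8376)
sweep = 180° − θ = 143.6880°

center=(29.4326,28.5491) T_A=(35.1273,16.5601) T_B=(17.7441,34.8376) sweep=143.6880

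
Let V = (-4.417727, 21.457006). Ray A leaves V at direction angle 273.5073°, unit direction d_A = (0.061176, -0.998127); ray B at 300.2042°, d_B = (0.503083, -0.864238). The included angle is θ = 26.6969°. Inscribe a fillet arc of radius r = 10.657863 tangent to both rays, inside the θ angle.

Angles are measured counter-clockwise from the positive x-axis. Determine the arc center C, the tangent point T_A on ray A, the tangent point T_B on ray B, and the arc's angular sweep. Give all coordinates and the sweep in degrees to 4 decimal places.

bisector direction at 286.8558° = (0.289963,-0.957038)
center distance |VC| = r/sin(θ/2) = 10.657863/sin(13.3484°) = 46.163398
C = V + |VC|·bis = (8.9680,-22.7231)
T_A = V + ((C−V)·d_A)·d_A = V + 44.9162·d_A = (-1.6699,-23.3751)
T_B = V + ((C−V)·d_B)·d_B = V + 44.9162·d_B = (18.1789,-17.3613)
sweep = 180° − θ = 153.3031°

center=(8.9680,-22.7231) T_A=(-1.6699,-23.3751) T_B=(18.1789,-17.3613) sweep=153.3031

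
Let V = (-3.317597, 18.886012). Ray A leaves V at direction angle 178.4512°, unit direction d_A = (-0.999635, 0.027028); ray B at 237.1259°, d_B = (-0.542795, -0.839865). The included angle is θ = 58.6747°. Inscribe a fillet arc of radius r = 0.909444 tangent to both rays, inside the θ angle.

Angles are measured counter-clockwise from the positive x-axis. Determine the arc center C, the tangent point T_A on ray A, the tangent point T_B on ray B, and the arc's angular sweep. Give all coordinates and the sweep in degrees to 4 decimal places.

bisector direction at 207.7886° = (-0.884674,-0.466210)
center distance |VC| = r/sin(θ/2) = 0.909444/sin(29.3374°) = 1.856194
C = V + |VC|·bis = (-4.9597,18.0206)
T_A = V + ((C−V)·d_A)·d_A = V + 1.6181·d_A = (-4.9351,18.9297)
T_B = V + ((C−V)·d_B)·d_B = V + 1.6181·d_B = (-4.1959,17.5270)
sweep = 180° − θ = 121.3253°

center=(-4.9597,18.0206) T_A=(-4.9351,18.9297) T_B=(-4.1959,17.5270) sweep=121.3253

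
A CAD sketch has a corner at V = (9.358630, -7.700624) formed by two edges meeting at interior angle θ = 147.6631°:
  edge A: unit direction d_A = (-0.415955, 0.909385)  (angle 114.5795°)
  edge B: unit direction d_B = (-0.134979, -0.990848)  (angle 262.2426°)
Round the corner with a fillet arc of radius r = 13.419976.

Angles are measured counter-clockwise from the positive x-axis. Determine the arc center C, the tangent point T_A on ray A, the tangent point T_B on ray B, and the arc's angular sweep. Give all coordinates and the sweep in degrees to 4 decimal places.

center=(-4.4637,-9.7445) T_A=(7.7402,-4.1623) T_B=(8.8334,-11.5559) sweep=32.3369

bisector direction at 188.4110° = (-0.989244,-0.146274)
center distance |VC| = r/sin(θ/2) = 13.419976/sin(73.8315°) = 13.972633
C = V + |VC|·bis = (-4.4637,-9.7445)
T_A = V + ((C−V)·d_A)·d_A = V + 3.8909·d_A = (7.7402,-4.1623)
T_B = V + ((C−V)·d_B)·d_B = V + 3.8909·d_B = (8.8334,-11.5559)
sweep = 180° − θ = 32.3369°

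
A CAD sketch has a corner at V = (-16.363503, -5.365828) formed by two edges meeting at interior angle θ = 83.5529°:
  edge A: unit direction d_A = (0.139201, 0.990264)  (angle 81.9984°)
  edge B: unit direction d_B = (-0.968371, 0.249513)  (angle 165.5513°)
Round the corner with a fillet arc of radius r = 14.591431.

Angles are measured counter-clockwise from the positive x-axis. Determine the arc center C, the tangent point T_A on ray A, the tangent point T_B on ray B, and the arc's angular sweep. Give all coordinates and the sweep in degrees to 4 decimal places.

center=(-28.5393,12.8394) T_A=(-14.0899,10.8083) T_B=(-32.1800,-1.2905) sweep=96.4471

bisector direction at 123.7749° = (-0.555931,0.831229)
center distance |VC| = r/sin(θ/2) = 14.591431/sin(41.7764°) = 21.901623
C = V + |VC|·bis = (-28.5393,12.8394)
T_A = V + ((C−V)·d_A)·d_A = V + 16.3331·d_A = (-14.0899,10.8083)
T_B = V + ((C−V)·d_B)·d_B = V + 16.3331·d_B = (-32.1800,-1.2905)
sweep = 180° − θ = 96.4471°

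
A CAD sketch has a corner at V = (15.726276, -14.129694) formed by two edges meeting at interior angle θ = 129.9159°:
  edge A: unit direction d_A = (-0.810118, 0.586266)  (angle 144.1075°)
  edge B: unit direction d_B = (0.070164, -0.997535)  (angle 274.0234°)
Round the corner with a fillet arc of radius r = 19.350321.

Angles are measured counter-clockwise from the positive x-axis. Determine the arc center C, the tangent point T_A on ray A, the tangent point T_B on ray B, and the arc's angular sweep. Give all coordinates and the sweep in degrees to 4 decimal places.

bisector direction at 209.0654° = (-0.874065,-0.485808)
center distance |VC| = r/sin(θ/2) = 19.350321/sin(64.9579°) = 21.358032
C = V + |VC|·bis = (-2.9420,-24.5056)
T_A = V + ((C−V)·d_A)·d_A = V + 9.0405·d_A = (8.4024,-8.8296)
T_B = V + ((C−V)·d_B)·d_B = V + 9.0405·d_B = (16.3606,-23.1479)
sweep = 180° − θ = 50.0841°

center=(-2.9420,-24.5056) T_A=(8.4024,-8.8296) T_B=(16.3606,-23.1479) sweep=50.0841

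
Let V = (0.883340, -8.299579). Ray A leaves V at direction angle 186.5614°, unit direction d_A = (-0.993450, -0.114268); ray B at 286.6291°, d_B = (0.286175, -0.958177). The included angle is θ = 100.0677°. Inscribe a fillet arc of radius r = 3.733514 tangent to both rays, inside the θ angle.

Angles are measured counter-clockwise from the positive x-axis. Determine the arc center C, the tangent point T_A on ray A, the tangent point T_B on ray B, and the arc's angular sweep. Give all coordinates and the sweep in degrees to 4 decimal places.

bisector direction at 236.5952° = (-0.550550,-0.834802)
center distance |VC| = r/sin(θ/2) = 3.733514/sin(50.0339°) = 4.871342
C = V + |VC|·bis = (-1.7986,-12.3662)
T_A = V + ((C−V)·d_A)·d_A = V + 3.1290·d_A = (-2.2252,-8.6571)
T_B = V + ((C−V)·d_B)·d_B = V + 3.1290·d_B = (1.7788,-11.2977)
sweep = 180° − θ = 79.9323°

center=(-1.7986,-12.3662) T_A=(-2.2252,-8.6571) T_B=(1.7788,-11.2977) sweep=79.9323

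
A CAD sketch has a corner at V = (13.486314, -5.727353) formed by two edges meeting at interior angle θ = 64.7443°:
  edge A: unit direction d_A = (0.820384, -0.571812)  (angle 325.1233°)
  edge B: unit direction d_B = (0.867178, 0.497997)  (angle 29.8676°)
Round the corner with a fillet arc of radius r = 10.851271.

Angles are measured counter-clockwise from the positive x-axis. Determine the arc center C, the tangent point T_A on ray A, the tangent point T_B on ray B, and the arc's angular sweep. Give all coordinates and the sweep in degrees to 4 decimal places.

center=(33.7339,-6.6130) T_A=(27.5290,-15.5152) T_B=(28.3300,2.7970) sweep=115.2557

bisector direction at 357.4955° = (0.999045,-0.043699)
center distance |VC| = r/sin(θ/2) = 10.851271/sin(32.3721°) = 20.266978
C = V + |VC|·bis = (33.7339,-6.6130)
T_A = V + ((C−V)·d_A)·d_A = V + 17.1173·d_A = (27.5290,-15.5152)
T_B = V + ((C−V)·d_B)·d_B = V + 17.1173·d_B = (28.3300,2.7970)
sweep = 180° − θ = 115.2557°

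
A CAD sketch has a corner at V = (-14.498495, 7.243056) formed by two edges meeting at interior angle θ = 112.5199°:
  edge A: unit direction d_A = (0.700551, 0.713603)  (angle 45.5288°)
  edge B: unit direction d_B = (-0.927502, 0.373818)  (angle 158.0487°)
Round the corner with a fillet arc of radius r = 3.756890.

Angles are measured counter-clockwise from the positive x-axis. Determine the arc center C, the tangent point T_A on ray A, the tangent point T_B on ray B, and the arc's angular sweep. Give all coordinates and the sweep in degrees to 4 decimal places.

bisector direction at 101.7887° = (-0.204304,0.978908)
center distance |VC| = r/sin(θ/2) = 3.756890/sin(56.2600°) = 4.517849
C = V + |VC|·bis = (-15.4215,11.6656)
T_A = V + ((C−V)·d_A)·d_A = V + 2.5093·d_A = (-12.7406,9.0337)
T_B = V + ((C−V)·d_B)·d_B = V + 2.5093·d_B = (-16.8259,8.1811)
sweep = 180° − θ = 67.4801°

center=(-15.4215,11.6656) T_A=(-12.7406,9.0337) T_B=(-16.8259,8.1811) sweep=67.4801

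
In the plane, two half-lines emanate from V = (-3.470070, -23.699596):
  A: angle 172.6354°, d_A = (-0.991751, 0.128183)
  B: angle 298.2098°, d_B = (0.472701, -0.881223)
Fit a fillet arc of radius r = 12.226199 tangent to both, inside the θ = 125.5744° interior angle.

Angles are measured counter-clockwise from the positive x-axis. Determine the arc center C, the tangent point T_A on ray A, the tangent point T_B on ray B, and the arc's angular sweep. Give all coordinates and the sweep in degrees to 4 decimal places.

center=(-11.2723,-35.0191) T_A=(-9.7051,-22.8937) T_B=(-0.4983,-29.2397) sweep=54.4256

bisector direction at 235.4226° = (-0.567519,-0.823360)
center distance |VC| = r/sin(θ/2) = 12.226199/sin(62.7872°) = 13.747895
C = V + |VC|·bis = (-11.2723,-35.0191)
T_A = V + ((C−V)·d_A)·d_A = V + 6.2869·d_A = (-9.7051,-22.8937)
T_B = V + ((C−V)·d_B)·d_B = V + 6.2869·d_B = (-0.4983,-29.2397)
sweep = 180° − θ = 54.4256°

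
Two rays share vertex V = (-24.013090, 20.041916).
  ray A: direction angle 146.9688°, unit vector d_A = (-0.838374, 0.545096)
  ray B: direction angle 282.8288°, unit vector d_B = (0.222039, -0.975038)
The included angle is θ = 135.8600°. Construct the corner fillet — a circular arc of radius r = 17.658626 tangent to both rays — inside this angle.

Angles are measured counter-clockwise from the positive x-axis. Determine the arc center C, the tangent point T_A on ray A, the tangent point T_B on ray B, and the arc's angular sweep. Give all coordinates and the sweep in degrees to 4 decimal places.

center=(-39.6412,9.1401) T_A=(-30.0156,23.9446) T_B=(-22.4234,13.0610) sweep=44.1400

bisector direction at 214.8988° = (-0.820164,-0.572129)
center distance |VC| = r/sin(θ/2) = 17.658626/sin(67.9300°) = 19.054862
C = V + |VC|·bis = (-39.6412,9.1401)
T_A = V + ((C−V)·d_A)·d_A = V + 7.1597·d_A = (-30.0156,23.9446)
T_B = V + ((C−V)·d_B)·d_B = V + 7.1597·d_B = (-22.4234,13.0610)
sweep = 180° − θ = 44.1400°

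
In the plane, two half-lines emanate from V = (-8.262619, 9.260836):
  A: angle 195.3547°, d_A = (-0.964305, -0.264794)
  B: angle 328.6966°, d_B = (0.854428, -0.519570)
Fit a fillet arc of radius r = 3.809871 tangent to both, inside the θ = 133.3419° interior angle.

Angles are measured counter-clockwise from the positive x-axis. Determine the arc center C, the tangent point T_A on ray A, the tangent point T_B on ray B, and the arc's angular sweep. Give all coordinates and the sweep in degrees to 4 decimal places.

center=(-8.8382,5.1519) T_A=(-9.8470,8.8258) T_B=(-6.8587,8.4071) sweep=46.6581

bisector direction at 262.0257° = (-0.138730,-0.990330)
center distance |VC| = r/sin(θ/2) = 3.809871/sin(66.6710°) = 4.149076
C = V + |VC|·bis = (-8.8382,5.1519)
T_A = V + ((C−V)·d_A)·d_A = V + 1.6431·d_A = (-9.8470,8.8258)
T_B = V + ((C−V)·d_B)·d_B = V + 1.6431·d_B = (-6.8587,8.4071)
sweep = 180° − θ = 46.6581°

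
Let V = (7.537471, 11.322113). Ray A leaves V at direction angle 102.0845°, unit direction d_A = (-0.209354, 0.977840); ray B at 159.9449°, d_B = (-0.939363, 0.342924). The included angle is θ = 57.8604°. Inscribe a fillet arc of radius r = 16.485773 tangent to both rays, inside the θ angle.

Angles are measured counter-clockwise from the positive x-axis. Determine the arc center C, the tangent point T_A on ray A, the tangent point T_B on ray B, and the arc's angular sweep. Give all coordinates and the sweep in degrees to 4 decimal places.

center=(-14.8273,37.0365) T_A=(1.2931,40.4879) T_B=(-20.4807,21.5504) sweep=122.1396

bisector direction at 131.0147° = (-0.656253,0.754541)
center distance |VC| = r/sin(θ/2) = 16.485773/sin(28.9302°) = 34.079557
C = V + |VC|·bis = (-14.8273,37.0365)
T_A = V + ((C−V)·d_A)·d_A = V + 29.8268·d_A = (1.2931,40.4879)
T_B = V + ((C−V)·d_B)·d_B = V + 29.8268·d_B = (-20.4807,21.5504)
sweep = 180° − θ = 122.1396°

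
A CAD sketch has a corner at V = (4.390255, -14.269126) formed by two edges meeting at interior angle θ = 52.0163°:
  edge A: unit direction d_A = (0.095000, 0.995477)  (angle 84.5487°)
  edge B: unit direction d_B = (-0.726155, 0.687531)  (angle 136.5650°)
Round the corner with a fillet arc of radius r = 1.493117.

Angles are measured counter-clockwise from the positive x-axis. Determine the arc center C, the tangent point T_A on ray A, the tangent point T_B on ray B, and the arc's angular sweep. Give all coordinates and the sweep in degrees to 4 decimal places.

center=(3.1946,-11.0809) T_A=(4.6810,-11.2227) T_B=(2.1680,-12.1651) sweep=127.9837

bisector direction at 110.5568° = (-0.351137,0.936324)
center distance |VC| = r/sin(θ/2) = 1.493117/sin(26.0082°) = 3.405064
C = V + |VC|·bis = (3.1946,-11.0809)
T_A = V + ((C−V)·d_A)·d_A = V + 3.0602·d_A = (4.6810,-11.2227)
T_B = V + ((C−V)·d_B)·d_B = V + 3.0602·d_B = (2.1680,-12.1651)
sweep = 180° − θ = 127.9837°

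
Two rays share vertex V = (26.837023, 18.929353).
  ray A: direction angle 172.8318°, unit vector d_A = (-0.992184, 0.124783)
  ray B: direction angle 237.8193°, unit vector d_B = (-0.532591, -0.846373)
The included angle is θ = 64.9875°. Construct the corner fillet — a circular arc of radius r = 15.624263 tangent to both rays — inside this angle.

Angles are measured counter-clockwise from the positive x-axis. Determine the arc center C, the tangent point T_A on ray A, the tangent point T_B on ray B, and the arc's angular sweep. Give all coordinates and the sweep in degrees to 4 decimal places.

center=(0.5480,6.4883) T_A=(2.4977,21.9904) T_B=(13.7720,-1.8331) sweep=115.0125

bisector direction at 205.3255° = (-0.903892,-0.427761)
center distance |VC| = r/sin(θ/2) = 15.624263/sin(32.4937°) = 29.084218
C = V + |VC|·bis = (0.5480,6.4883)
T_A = V + ((C−V)·d_A)·d_A = V + 24.5311·d_A = (2.4977,21.9904)
T_B = V + ((C−V)·d_B)·d_B = V + 24.5311·d_B = (13.7720,-1.8331)
sweep = 180° − θ = 115.0125°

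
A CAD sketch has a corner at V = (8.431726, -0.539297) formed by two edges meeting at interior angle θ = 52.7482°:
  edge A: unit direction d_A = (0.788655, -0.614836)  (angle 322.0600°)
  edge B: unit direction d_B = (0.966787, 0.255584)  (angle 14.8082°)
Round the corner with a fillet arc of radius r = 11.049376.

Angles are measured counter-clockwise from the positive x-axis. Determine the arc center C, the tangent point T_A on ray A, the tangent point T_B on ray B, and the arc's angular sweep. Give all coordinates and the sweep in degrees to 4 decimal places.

center=(32.7998,-5.5262) T_A=(26.0062,-14.2404) T_B=(29.9757,5.1562) sweep=127.2518

bisector direction at 348.4341° = (0.979695,-0.200495)
center distance |VC| = r/sin(θ/2) = 11.049376/sin(26.3741°) = 24.873084
C = V + |VC|·bis = (32.7998,-5.5262)
T_A = V + ((C−V)·d_A)·d_A = V + 22.2841·d_A = (26.0062,-14.2404)
T_B = V + ((C−V)·d_B)·d_B = V + 22.2841·d_B = (29.9757,5.1562)
sweep = 180° − θ = 127.2518°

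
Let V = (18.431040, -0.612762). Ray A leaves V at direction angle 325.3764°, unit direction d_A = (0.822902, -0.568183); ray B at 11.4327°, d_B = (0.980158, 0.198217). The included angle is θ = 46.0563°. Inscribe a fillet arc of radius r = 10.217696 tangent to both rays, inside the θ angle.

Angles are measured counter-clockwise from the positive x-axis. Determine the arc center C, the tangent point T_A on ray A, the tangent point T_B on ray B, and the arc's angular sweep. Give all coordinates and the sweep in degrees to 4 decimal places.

center=(44.0179,-5.8629) T_A=(38.2124,-14.2710) T_B=(41.9926,4.1521) sweep=133.9437

bisector direction at 348.4045° = (0.979591,-0.201000)
center distance |VC| = r/sin(θ/2) = 10.217696/sin(23.0282°) = 26.119968
C = V + |VC|·bis = (44.0179,-5.8629)
T_A = V + ((C−V)·d_A)·d_A = V + 24.0385·d_A = (38.2124,-14.2710)
T_B = V + ((C−V)·d_B)·d_B = V + 24.0385·d_B = (41.9926,4.1521)
sweep = 180° − θ = 133.9437°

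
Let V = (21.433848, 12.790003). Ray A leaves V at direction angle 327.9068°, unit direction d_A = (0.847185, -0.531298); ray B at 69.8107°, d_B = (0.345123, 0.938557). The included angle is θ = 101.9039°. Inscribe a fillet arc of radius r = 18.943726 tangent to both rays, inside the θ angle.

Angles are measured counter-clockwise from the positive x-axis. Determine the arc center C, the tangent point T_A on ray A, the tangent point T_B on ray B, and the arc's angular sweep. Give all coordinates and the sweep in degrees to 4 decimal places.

center=(44.5170,20.6746) T_A=(34.4522,4.6257) T_B=(26.7372,27.2125) sweep=78.0961

bisector direction at 18.8587° = (0.946318,0.323236)
center distance |VC| = r/sin(θ/2) = 18.943726/sin(50.9519°) = 24.392594
C = V + |VC|·bis = (44.5170,20.6746)
T_A = V + ((C−V)·d_A)·d_A = V + 15.3666·d_A = (34.4522,4.6257)
T_B = V + ((C−V)·d_B)·d_B = V + 15.3666·d_B = (26.7372,27.2125)
sweep = 180° − θ = 78.0961°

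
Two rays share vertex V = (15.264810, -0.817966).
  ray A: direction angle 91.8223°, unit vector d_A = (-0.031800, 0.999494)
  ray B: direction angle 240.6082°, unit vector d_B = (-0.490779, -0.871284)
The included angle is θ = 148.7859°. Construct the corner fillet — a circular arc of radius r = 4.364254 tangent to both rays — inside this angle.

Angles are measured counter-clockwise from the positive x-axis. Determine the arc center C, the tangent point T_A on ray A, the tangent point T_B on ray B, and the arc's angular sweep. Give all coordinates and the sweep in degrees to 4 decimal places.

center=(10.8640,0.2617) T_A=(15.2260,0.4005) T_B=(14.6665,-1.8801) sweep=31.2141

bisector direction at 166.2152° = (-0.971198,0.238275)
center distance |VC| = r/sin(θ/2) = 4.364254/sin(74.3929°) = 4.531326
C = V + |VC|·bis = (10.8640,0.2617)
T_A = V + ((C−V)·d_A)·d_A = V + 1.2191·d_A = (15.2260,0.4005)
T_B = V + ((C−V)·d_B)·d_B = V + 1.2191·d_B = (14.6665,-1.8801)
sweep = 180° − θ = 31.2141°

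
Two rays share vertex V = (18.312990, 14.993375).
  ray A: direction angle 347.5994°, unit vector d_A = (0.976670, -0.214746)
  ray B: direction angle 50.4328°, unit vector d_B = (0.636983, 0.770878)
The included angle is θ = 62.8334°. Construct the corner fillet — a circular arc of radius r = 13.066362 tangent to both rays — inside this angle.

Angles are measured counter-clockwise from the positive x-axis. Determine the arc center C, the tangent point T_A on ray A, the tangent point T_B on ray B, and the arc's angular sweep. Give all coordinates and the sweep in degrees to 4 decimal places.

bisector direction at 19.0161° = (0.945427,0.325834)
center distance |VC| = r/sin(θ/2) = 13.066362/sin(31.4167°) = 25.066957
C = V + |VC|·bis = (42.0120,23.1610)
T_A = V + ((C−V)·d_A)·d_A = V + 21.3921·d_A = (39.2060,10.3995)
T_B = V + ((C−V)·d_B)·d_B = V + 21.3921·d_B = (31.9394,31.4841)
sweep = 180° − θ = 117.1666°

center=(42.0120,23.1610) T_A=(39.2060,10.3995) T_B=(31.9394,31.4841) sweep=117.1666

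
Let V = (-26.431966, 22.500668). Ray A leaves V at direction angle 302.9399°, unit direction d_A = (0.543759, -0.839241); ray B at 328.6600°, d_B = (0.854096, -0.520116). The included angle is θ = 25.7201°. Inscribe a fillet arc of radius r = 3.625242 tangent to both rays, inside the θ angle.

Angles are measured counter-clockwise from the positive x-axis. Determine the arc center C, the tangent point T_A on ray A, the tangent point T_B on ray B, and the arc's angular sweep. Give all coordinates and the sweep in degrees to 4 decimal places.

center=(-14.7549,11.1452) T_A=(-17.7973,9.1739) T_B=(-12.8693,14.2415) sweep=154.2799

bisector direction at 315.8000° = (0.716910,-0.697166)
center distance |VC| = r/sin(θ/2) = 3.625242/sin(12.8600°) = 16.288069
C = V + |VC|·bis = (-14.7549,11.1452)
T_A = V + ((C−V)·d_A)·d_A = V + 15.8795·d_A = (-17.7973,9.1739)
T_B = V + ((C−V)·d_B)·d_B = V + 15.8795·d_B = (-12.8693,14.2415)
sweep = 180° − θ = 154.2799°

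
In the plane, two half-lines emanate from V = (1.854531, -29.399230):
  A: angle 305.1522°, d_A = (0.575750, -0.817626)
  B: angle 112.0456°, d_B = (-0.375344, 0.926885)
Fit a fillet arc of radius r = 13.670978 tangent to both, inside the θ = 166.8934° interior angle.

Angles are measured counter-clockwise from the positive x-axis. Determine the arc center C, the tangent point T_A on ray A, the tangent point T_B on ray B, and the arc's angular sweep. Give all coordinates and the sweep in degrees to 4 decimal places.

center=(13.9365,-22.8122) T_A=(2.7587,-30.6833) T_B=(1.2651,-27.9436) sweep=13.1066

bisector direction at 28.5989° = (0.877992,0.478675)
center distance |VC| = r/sin(θ/2) = 13.670978/sin(83.4467°) = 13.760890
C = V + |VC|·bis = (13.9365,-22.8122)
T_A = V + ((C−V)·d_A)·d_A = V + 1.5705·d_A = (2.7587,-30.6833)
T_B = V + ((C−V)·d_B)·d_B = V + 1.5705·d_B = (1.2651,-27.9436)
sweep = 180° − θ = 13.1066°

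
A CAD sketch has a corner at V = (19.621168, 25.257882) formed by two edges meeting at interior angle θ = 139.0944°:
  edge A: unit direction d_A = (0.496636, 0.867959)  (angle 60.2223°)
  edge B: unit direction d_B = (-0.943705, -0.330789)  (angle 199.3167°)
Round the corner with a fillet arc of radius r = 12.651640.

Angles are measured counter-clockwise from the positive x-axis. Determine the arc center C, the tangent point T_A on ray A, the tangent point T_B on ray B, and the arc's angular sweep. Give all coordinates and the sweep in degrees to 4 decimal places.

bisector direction at 129.7695° = (-0.639701,0.768624)
center distance |VC| = r/sin(θ/2) = 12.651640/sin(69.5472°) = 13.502855
C = V + |VC|·bis = (10.9834,35.6365)
T_A = V + ((C−V)·d_A)·d_A = V + 4.7184·d_A = (21.9645,29.3532)
T_B = V + ((C−V)·d_B)·d_B = V + 4.7184·d_B = (15.1684,23.6971)
sweep = 180° − θ = 40.9056°

center=(10.9834,35.6365) T_A=(21.9645,29.3532) T_B=(15.1684,23.6971) sweep=40.9056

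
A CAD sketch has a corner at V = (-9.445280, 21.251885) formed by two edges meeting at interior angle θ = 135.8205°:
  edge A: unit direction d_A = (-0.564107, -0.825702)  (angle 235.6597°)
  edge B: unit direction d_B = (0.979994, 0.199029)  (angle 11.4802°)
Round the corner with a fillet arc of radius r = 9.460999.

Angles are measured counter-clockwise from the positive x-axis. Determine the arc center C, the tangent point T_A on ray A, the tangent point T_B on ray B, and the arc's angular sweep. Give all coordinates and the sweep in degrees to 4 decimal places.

center=(-3.7993,12.7444) T_A=(-11.6113,18.0814) T_B=(-5.6824,22.0161) sweep=44.1795

bisector direction at 303.5700° = (0.552955,-0.833211)
center distance |VC| = r/sin(θ/2) = 9.460999/sin(67.9103°) = 10.210491
C = V + |VC|·bis = (-3.7993,12.7444)
T_A = V + ((C−V)·d_A)·d_A = V + 3.8397·d_A = (-11.6113,18.0814)
T_B = V + ((C−V)·d_B)·d_B = V + 3.8397·d_B = (-5.6824,22.0161)
sweep = 180° − θ = 44.1795°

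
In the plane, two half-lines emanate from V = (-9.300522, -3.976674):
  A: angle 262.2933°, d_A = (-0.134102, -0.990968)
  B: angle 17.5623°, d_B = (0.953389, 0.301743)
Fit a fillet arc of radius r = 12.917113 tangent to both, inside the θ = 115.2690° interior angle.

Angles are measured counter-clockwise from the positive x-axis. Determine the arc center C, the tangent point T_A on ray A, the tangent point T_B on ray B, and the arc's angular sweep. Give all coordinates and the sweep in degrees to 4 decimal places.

bisector direction at 319.9278° = (0.765234,-0.643752)
center distance |VC| = r/sin(θ/2) = 12.917113/sin(57.6345°) = 15.292851
C = V + |VC|·bis = (2.4021,-13.8215)
T_A = V + ((C−V)·d_A)·d_A = V + 8.1865·d_A = (-10.3984,-12.0893)
T_B = V + ((C−V)·d_B)·d_B = V + 8.1865·d_B = (-1.4956,-1.5064)
sweep = 180° − θ = 64.7310°

center=(2.4021,-13.8215) T_A=(-10.3984,-12.0893) T_B=(-1.4956,-1.5064) sweep=64.7310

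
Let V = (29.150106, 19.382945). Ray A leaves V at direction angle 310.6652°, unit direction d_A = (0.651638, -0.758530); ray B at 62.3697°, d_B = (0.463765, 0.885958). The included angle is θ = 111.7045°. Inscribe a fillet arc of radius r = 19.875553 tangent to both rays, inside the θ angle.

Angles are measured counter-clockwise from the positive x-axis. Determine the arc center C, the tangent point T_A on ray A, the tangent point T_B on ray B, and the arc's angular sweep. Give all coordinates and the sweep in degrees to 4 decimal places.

bisector direction at 6.5174° = (0.993537,0.113506)
center distance |VC| = r/sin(θ/2) = 19.875553/sin(55.8522°) = 24.016101
C = V + |VC|·bis = (53.0110,22.1089)
T_A = V + ((C−V)·d_A)·d_A = V + 13.4809·d_A = (37.9348,9.1573)
T_B = V + ((C−V)·d_B)·d_B = V + 13.4809·d_B = (35.4021,31.3265)
sweep = 180° − θ = 68.2955°

center=(53.0110,22.1089) T_A=(37.9348,9.1573) T_B=(35.4021,31.3265) sweep=68.2955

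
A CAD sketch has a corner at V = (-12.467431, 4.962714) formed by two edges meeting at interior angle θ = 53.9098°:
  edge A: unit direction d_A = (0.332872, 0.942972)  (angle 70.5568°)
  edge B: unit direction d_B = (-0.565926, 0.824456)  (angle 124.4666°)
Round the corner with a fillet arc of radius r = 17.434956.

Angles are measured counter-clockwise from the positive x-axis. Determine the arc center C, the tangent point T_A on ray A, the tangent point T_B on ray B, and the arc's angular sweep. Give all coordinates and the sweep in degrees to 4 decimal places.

center=(-17.4957,43.0959) T_A=(-1.0550,37.2922) T_B=(-31.8700,33.2290) sweep=126.0902

bisector direction at 97.5117° = (-0.130729,0.991418)
center distance |VC| = r/sin(θ/2) = 17.434956/sin(26.9549°) = 38.463222
C = V + |VC|·bis = (-17.4957,43.0959)
T_A = V + ((C−V)·d_A)·d_A = V + 34.2847·d_A = (-1.0550,37.2922)
T_B = V + ((C−V)·d_B)·d_B = V + 34.2847·d_B = (-31.8700,33.2290)
sweep = 180° − θ = 126.0902°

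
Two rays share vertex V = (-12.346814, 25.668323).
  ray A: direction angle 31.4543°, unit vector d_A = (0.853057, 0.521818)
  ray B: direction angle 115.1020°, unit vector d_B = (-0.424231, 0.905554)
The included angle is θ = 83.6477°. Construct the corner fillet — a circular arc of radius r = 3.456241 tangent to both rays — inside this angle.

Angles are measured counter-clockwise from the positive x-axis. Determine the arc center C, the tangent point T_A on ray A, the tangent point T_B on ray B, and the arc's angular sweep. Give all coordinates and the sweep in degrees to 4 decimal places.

bisector direction at 73.2782° = (0.287726,0.957713)
center distance |VC| = r/sin(θ/2) = 3.456241/sin(41.8239°) = 5.182993
C = V + |VC|·bis = (-10.8555,30.6321)
T_A = V + ((C−V)·d_A)·d_A = V + 3.8624·d_A = (-9.0520,27.6838)
T_B = V + ((C−V)·d_B)·d_B = V + 3.8624·d_B = (-13.9853,29.1659)
sweep = 180° − θ = 96.3523°

center=(-10.8555,30.6321) T_A=(-9.0520,27.6838) T_B=(-13.9853,29.1659) sweep=96.3523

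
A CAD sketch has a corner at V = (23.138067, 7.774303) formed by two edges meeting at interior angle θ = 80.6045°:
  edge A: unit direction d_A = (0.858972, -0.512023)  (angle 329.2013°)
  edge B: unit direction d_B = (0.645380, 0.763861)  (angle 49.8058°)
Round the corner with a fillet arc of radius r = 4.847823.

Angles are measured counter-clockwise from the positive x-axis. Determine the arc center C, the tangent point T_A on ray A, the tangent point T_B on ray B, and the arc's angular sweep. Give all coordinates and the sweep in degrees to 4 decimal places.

bisector direction at 9.5036° = (0.986275,0.165109)
center distance |VC| = r/sin(θ/2) = 4.847823/sin(40.3023°) = 7.494860
C = V + |VC|·bis = (30.5301,9.0118)
T_A = V + ((C−V)·d_A)·d_A = V + 5.7159·d_A = (28.0479,4.8476)
T_B = V + ((C−V)·d_B)·d_B = V + 5.7159·d_B = (26.8270,12.1405)
sweep = 180° − θ = 99.3955°

center=(30.5301,9.0118) T_A=(28.0479,4.8476) T_B=(26.8270,12.1405) sweep=99.3955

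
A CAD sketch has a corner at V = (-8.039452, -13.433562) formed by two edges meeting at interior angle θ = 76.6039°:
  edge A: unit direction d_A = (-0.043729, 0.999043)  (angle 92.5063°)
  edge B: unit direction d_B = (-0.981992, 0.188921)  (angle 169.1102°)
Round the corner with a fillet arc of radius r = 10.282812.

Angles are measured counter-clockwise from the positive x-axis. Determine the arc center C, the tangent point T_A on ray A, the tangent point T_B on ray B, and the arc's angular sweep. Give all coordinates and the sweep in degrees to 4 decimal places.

center=(-18.8818,-0.8763) T_A=(-8.6088,-0.4266) T_B=(-20.8244,-10.9739) sweep=103.3961

bisector direction at 130.8083° = (-0.653530,0.756901)
center distance |VC| = r/sin(θ/2) = 10.282812/sin(38.3019°) = 16.590379
C = V + |VC|·bis = (-18.8818,-0.8763)
T_A = V + ((C−V)·d_A)·d_A = V + 13.0194·d_A = (-8.6088,-0.4266)
T_B = V + ((C−V)·d_B)·d_B = V + 13.0194·d_B = (-20.8244,-10.9739)
sweep = 180° − θ = 103.3961°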